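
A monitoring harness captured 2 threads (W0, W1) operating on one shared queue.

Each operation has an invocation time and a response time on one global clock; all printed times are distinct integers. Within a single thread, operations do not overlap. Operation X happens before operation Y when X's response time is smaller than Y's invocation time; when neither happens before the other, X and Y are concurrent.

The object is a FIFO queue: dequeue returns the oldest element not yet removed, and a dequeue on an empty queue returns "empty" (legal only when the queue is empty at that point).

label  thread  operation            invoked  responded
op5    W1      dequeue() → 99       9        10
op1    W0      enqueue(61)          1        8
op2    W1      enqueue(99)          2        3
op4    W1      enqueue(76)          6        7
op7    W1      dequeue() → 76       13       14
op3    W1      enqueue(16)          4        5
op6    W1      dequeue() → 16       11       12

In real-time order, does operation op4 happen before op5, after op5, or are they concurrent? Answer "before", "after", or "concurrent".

op4 spans [6,7], op5 spans [9,10]
resp(op4)=7 < inv(op5)=9

before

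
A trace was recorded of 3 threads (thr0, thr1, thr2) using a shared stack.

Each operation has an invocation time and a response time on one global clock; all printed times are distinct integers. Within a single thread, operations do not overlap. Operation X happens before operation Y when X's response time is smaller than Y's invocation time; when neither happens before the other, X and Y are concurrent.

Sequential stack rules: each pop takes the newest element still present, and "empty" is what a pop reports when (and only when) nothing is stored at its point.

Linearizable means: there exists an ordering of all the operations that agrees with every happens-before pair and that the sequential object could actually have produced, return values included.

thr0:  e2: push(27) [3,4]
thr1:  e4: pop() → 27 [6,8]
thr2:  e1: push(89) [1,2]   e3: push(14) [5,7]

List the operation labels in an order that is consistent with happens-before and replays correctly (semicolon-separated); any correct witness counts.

e1; e2; e4; e3

1. e1 push(89), leaving stack <89>
2. e2 push(27), leaving stack <89,27>
3. e4 pop() → 27, leaving stack <89>
4. e3 push(14), leaving stack <89,14>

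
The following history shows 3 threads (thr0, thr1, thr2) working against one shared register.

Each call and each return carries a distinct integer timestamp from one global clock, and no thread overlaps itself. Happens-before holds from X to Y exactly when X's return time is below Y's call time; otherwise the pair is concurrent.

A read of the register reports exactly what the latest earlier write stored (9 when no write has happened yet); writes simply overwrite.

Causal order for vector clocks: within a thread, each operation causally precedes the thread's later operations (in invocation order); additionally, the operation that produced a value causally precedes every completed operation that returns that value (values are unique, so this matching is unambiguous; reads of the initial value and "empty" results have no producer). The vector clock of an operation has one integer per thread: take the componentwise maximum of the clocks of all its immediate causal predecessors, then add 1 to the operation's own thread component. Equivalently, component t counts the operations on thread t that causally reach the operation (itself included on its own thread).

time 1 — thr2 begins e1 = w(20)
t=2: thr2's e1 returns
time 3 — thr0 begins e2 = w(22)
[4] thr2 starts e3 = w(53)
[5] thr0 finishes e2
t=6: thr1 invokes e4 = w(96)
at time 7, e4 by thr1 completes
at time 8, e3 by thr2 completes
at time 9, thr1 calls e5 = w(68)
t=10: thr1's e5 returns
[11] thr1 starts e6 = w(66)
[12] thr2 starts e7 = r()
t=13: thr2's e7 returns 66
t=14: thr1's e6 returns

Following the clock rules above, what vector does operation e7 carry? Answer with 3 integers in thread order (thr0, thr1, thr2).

(0, 3, 3)

root op e1, invoked 1: fresh clock plus thr2's own tick → (0, 0, 1)
root op e4, invoked 6: fresh clock plus thr1's own tick → (0, 1, 0)
root op e2, invoked 3: fresh clock plus thr0's own tick → (1, 0, 0)
invoked at 4, e3 merges VC(e1)=(0, 0, 1) and bumps thr2's slot → (0, 0, 2)
invoked at 9, e5 merges VC(e4)=(0, 1, 0) and bumps thr1's slot → (0, 2, 0)
invoked at 11, e6 merges VC(e5)=(0, 2, 0) and bumps thr1's slot → (0, 3, 0)
invoked at 12, e7 merges VC(e3)=(0, 0, 2), VC(e6)=(0, 3, 0) and bumps thr2's slot → (0, 3, 3)
target: VC(e7) = (0, 3, 3)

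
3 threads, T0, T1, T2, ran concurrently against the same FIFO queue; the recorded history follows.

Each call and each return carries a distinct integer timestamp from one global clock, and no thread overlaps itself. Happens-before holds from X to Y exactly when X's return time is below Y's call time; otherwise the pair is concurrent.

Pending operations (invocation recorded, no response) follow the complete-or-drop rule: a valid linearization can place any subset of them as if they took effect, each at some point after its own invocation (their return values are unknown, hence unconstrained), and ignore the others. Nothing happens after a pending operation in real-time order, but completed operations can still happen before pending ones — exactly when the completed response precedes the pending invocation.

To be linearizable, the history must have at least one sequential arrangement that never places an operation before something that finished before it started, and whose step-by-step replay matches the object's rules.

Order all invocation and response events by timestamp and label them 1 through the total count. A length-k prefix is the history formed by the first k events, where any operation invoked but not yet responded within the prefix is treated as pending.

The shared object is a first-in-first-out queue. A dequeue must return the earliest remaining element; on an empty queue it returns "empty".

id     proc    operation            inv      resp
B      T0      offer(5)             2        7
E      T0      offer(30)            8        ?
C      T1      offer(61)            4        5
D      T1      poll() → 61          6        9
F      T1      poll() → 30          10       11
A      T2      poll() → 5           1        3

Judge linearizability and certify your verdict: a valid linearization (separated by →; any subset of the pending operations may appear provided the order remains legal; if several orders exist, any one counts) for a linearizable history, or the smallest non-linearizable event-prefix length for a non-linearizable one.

linearizable — witness: B → A → C → D → E → F

step 1: B offer(5) — queue <5>
step 2: A poll() → 5 — queue <>
step 3: C offer(61) — queue <61>
step 4: D poll() → 61 — queue <>
step 5: E offer(30) (pending, included) — queue <30>
step 6: F poll() → 30 — queue <>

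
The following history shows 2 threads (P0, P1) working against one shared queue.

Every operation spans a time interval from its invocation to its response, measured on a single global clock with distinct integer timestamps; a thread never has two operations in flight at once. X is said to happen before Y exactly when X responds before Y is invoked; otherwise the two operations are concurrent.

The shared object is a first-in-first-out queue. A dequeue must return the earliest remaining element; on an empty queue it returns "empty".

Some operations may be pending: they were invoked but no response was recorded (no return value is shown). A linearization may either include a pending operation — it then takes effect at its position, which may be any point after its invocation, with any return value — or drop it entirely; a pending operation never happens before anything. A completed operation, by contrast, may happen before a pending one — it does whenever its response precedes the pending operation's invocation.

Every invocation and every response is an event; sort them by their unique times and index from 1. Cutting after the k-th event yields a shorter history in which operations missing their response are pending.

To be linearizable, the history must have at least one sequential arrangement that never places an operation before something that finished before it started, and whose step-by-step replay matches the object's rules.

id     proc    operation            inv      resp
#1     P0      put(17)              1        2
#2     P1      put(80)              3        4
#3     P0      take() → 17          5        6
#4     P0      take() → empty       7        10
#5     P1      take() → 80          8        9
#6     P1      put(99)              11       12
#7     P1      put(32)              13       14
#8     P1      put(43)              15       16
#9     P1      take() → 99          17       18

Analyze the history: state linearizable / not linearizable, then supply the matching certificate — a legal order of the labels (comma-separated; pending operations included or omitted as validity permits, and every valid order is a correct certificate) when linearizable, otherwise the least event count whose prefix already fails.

linearizable — witness: #1, #2, #3, #5, #4, #6, #7, #8, #9

after step 1 (#1 put(17)): queue <17>
after step 2 (#2 put(80)): queue <17,80>
after step 3 (#3 take() → 17): queue <80>
after step 4 (#5 take() → 80): queue <>
after step 5 (#4 take() → empty): queue <>
after step 6 (#6 put(99)): queue <99>
after step 7 (#7 put(32)): queue <99,32>
after step 8 (#8 put(43)): queue <99,32,43>
after step 9 (#9 take() → 99): queue <32,43>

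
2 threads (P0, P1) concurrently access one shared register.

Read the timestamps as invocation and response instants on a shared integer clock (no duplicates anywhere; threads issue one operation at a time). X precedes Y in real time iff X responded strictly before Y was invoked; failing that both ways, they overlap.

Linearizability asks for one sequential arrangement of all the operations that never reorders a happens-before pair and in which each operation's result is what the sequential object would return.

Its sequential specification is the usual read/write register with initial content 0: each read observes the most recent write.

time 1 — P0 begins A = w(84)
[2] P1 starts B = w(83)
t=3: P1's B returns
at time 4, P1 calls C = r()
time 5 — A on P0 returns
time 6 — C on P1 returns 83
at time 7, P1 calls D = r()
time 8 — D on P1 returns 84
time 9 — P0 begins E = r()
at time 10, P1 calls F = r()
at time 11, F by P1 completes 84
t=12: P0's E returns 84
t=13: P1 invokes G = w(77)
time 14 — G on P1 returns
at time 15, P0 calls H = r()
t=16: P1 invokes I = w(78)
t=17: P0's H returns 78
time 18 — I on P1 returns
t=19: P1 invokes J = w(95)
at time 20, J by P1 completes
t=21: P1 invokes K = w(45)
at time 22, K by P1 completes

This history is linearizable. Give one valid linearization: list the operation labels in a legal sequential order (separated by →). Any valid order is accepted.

step 1: B w(83) — value 83
step 2: C r() → 83 — value 83
step 3: A w(84) — value 84
step 4: D r() → 84 — value 84
step 5: E r() → 84 — value 84
step 6: F r() → 84 — value 84
step 7: G w(77) — value 77
step 8: I w(78) — value 78
step 9: H r() → 78 — value 78
step 10: J w(95) — value 95
step 11: K w(45) — value 45

B → C → A → D → E → F → G → I → H → J → K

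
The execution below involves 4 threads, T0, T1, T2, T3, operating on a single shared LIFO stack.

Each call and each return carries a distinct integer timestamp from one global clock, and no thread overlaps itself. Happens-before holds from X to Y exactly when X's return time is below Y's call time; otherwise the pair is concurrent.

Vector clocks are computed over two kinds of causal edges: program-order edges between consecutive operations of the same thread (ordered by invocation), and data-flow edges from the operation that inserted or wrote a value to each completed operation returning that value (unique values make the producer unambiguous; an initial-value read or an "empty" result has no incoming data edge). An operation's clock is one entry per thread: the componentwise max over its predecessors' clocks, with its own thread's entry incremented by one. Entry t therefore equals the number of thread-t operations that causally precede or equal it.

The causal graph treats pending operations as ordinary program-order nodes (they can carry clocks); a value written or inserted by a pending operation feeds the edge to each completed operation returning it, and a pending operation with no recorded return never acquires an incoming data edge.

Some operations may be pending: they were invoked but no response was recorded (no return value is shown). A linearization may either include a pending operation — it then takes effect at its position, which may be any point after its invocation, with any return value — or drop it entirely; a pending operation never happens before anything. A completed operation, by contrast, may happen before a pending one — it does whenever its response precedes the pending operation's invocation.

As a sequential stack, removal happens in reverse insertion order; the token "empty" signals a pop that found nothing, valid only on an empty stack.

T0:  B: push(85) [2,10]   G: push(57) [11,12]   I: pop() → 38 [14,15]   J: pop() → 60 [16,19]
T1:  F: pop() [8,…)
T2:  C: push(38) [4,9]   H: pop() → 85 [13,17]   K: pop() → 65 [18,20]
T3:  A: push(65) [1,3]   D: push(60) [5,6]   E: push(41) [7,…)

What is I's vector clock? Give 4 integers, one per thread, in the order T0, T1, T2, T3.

(3, 0, 1, 0)

VC(A, invoked at 1): no causal predecessors; +1 on T3 → (0, 0, 0, 1)
VC(C, invoked at 4): no causal predecessors; +1 on T2 → (0, 0, 1, 0)
VC(F, invoked at 8): no causal predecessors; +1 on T1 → (0, 1, 0, 0)
VC(B, invoked at 2): no causal predecessors; +1 on T0 → (1, 0, 0, 0)
invoked at 5, D merges VC(A)=(0, 0, 0, 1) and bumps T3's slot → (0, 0, 0, 2)
invoked at 11, G merges VC(B)=(1, 0, 0, 0) and bumps T0's slot → (2, 0, 0, 0)
invoked at 7, E merges VC(D)=(0, 0, 0, 2) and bumps T3's slot → (0, 0, 0, 3)
invoked at 13, H merges VC(B)=(1, 0, 0, 0), VC(C)=(0, 0, 1, 0) and bumps T2's slot → (1, 0, 2, 0)
invoked at 14, I merges VC(C)=(0, 0, 1, 0), VC(G)=(2, 0, 0, 0) and bumps T0's slot → (3, 0, 1, 0)
invoked at 18, K merges VC(A)=(0, 0, 0, 1), VC(H)=(1, 0, 2, 0) and bumps T2's slot → (1, 0, 3, 1)
invoked at 16, J merges VC(D)=(0, 0, 0, 2), VC(I)=(3, 0, 1, 0) and bumps T0's slot → (4, 0, 1, 2)
target: VC(I) = (3, 0, 1, 0)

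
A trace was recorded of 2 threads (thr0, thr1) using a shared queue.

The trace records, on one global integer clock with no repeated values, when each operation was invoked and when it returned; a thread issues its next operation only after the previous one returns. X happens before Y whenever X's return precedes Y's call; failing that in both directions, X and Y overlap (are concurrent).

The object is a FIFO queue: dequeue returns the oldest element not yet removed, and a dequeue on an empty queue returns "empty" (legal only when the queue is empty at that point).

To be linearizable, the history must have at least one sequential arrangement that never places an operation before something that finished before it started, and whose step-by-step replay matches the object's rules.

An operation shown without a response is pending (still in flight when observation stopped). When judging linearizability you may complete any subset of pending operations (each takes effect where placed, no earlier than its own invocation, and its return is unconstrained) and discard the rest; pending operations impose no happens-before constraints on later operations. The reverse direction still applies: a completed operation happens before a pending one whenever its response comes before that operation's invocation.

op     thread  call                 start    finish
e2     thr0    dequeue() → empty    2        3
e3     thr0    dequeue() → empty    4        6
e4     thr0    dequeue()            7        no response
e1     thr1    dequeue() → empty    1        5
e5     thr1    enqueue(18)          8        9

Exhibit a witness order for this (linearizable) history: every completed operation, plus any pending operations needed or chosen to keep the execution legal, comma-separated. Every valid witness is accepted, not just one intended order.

e1, e2, e3, e4, e5

after step 1 (e1 dequeue() → empty): queue <>
after step 2 (e2 dequeue() → empty): queue <>
after step 3 (e3 dequeue() → empty): queue <>
after step 4 (e4 dequeue() (pending, included)): queue <>
after step 5 (e5 enqueue(18)): queue <18>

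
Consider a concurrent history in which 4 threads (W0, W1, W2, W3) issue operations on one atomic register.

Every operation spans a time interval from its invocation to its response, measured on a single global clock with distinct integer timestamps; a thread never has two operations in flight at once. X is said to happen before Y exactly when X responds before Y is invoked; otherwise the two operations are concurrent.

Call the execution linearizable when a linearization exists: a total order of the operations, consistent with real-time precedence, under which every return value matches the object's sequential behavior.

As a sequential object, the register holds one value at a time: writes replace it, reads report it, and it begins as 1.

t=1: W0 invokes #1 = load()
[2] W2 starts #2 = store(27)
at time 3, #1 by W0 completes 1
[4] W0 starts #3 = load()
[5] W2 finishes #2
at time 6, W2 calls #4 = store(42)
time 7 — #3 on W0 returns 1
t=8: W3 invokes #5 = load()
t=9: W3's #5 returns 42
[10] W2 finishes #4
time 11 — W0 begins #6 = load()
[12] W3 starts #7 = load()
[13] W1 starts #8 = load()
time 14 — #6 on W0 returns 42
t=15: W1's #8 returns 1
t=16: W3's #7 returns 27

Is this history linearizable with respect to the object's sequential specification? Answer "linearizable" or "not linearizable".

already the first 15 events (up to #8's response at time 15) admit no linearization; the first 14 still do
checked exhaustively: 16 real-time-consistent orders of 7 completed operations, zero legal atomic register replays
every completion of the 1 pending operation (#7) was checked; none linearizes
take #1, #2, #3, #4, #5, #6, #8 (pending dropped): step 3 already fails, because #3 load() → 1 cannot occur there
take #1, #2, #3, #4, #5, #8, #6 (pending dropped): step 3 already fails, because #3 load() → 1 cannot occur there

not linearizable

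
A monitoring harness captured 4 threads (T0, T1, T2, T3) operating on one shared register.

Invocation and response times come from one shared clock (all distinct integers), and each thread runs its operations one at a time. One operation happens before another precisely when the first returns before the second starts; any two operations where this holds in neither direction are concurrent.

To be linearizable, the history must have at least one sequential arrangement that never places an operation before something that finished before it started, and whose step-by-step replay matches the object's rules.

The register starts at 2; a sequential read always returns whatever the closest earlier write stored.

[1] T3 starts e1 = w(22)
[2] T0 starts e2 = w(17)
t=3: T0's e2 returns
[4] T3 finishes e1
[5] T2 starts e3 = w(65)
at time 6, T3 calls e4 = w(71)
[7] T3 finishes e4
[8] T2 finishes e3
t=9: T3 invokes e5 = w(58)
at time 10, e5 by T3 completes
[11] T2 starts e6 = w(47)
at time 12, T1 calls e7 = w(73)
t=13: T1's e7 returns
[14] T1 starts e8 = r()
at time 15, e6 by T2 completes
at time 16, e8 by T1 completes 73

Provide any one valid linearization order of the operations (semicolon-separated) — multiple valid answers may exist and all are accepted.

1. e1 w(22), leaving value 22
2. e2 w(17), leaving value 17
3. e3 w(65), leaving value 65
4. e4 w(71), leaving value 71
5. e5 w(58), leaving value 58
6. e6 w(47), leaving value 47
7. e7 w(73), leaving value 73
8. e8 r() → 73, leaving value 73

e1; e2; e3; e4; e5; e6; e7; e8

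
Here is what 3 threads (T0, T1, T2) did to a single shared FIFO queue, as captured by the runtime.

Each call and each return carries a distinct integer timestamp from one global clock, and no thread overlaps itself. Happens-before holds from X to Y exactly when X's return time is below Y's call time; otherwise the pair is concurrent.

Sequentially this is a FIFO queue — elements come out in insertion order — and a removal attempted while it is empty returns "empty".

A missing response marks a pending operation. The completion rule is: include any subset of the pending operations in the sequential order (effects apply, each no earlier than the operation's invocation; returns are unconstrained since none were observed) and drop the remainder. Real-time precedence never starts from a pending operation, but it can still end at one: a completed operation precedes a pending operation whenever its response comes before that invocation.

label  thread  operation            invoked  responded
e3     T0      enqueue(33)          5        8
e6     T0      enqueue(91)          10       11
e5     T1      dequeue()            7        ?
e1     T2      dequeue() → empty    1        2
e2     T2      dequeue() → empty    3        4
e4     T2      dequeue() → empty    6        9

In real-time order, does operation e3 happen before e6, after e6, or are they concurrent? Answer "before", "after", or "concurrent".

before

e3 spans [5,8], e6 spans [10,11]
resp(e3)=8 < inv(e6)=10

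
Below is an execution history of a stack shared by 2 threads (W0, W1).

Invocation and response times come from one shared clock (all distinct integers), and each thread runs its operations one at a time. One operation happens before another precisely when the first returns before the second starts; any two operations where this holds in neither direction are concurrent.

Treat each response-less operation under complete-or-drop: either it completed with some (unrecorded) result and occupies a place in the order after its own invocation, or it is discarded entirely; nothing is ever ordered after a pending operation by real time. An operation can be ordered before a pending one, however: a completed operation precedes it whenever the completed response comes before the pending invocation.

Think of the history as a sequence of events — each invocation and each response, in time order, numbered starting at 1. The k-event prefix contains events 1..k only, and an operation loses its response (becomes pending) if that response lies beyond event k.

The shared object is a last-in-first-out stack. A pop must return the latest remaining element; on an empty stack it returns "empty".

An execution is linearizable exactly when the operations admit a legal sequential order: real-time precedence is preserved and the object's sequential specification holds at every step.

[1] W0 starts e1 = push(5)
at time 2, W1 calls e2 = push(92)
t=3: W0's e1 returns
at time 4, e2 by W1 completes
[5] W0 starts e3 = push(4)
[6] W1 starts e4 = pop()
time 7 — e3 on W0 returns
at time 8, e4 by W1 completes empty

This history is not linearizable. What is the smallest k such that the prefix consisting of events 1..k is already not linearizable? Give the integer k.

events 1..7 are linearizable, e.g. via e1, e2, e3:
1. e1 push(5), leaving stack <5>
2. e2 push(92), leaving stack <5,92>
3. e3 push(4), leaving stack <5,92,4>
event 8 — e4's response, time 8 — after it, nothing linearizes
sample order e1, e2, e3, e4 stalls at step 4 — e4 pop() → empty has no legal effect
sample order e1, e2, e4, e3 stalls at step 3 — e4 pop() → empty has no legal effect

8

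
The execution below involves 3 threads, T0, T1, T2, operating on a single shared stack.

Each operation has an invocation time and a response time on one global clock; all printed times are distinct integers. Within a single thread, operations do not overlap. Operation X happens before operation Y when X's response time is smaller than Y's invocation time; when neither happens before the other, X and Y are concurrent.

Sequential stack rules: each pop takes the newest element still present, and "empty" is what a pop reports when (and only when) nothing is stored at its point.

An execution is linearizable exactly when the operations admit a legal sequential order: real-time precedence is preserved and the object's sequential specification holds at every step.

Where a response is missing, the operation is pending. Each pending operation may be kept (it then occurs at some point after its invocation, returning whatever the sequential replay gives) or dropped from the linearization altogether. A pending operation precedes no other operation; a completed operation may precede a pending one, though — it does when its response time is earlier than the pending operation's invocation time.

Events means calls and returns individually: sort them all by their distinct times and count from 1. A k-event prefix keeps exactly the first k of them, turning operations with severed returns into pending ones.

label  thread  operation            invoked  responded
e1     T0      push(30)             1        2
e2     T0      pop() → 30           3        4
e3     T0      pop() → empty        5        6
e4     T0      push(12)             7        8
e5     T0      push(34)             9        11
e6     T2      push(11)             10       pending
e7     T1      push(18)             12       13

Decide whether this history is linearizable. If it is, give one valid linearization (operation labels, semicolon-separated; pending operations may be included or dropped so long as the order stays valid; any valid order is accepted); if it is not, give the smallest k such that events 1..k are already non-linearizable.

1. e1 push(30), leaving stack <30>
2. e2 pop() → 30, leaving stack <>
3. e3 pop() → empty, leaving stack <>
4. e4 push(12), leaving stack <12>
5. e5 push(34), leaving stack <12,34>
6. e6 push(11) (pending, included), leaving stack <12,34,11>
7. e7 push(18), leaving stack <12,34,11,18>

linearizable — witness: e1; e2; e3; e4; e5; e6; e7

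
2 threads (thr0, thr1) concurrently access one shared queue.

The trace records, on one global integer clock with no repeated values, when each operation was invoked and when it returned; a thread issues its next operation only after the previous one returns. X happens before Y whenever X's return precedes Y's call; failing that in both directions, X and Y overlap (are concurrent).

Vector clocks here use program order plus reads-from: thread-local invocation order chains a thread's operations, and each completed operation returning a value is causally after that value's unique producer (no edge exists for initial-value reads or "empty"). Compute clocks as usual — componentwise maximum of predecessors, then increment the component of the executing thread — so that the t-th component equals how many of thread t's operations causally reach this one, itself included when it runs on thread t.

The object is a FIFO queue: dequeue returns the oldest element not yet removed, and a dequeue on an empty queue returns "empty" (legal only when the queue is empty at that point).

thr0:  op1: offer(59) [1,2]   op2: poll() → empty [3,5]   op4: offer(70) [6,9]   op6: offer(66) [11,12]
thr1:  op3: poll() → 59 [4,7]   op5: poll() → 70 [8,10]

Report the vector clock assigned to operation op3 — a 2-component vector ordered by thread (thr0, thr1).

(1, 1)

VC(op1, invoked at 1): no causal predecessors; +1 on thr0 → (1, 0)
from VC(op1)=(1, 0), op3 (invoked 4) maxes components and bumps thr1 → (1, 1)
from VC(op1)=(1, 0), op2 (invoked 3) maxes components and bumps thr0 → (2, 0)
from VC(op2)=(2, 0), op4 (invoked 6) maxes components and bumps thr0 → (3, 0)
from VC(op4)=(3, 0), op6 (invoked 11) maxes components and bumps thr0 → (4, 0)
from VC(op3)=(1, 1), VC(op4)=(3, 0), op5 (invoked 8) maxes components and bumps thr1 → (3, 2)
target: VC(op3) = (1, 1)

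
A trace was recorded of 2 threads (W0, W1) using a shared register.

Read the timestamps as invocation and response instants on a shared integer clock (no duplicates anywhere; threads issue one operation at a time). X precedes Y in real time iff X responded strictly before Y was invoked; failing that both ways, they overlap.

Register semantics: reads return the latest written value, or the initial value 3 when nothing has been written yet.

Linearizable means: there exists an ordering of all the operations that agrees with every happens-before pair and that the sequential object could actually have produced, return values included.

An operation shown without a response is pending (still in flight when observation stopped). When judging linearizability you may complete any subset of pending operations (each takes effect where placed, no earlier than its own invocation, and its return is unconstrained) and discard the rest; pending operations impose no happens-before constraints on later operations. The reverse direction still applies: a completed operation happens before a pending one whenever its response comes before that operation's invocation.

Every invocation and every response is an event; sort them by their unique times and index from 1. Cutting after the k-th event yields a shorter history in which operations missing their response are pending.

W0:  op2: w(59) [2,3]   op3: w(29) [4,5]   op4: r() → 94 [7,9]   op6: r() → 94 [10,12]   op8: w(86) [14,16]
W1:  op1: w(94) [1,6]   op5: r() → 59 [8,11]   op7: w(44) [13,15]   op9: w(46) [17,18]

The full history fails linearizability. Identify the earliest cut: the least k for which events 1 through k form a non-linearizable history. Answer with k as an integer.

11

a valid linearization of events 1..10 exists, for instance op2, op3, op1, op4:
after step 1 (op2 w(59)): value 59
after step 2 (op3 w(29)): value 29
after step 3 (op1 w(94)): value 94
after step 4 (op4 r() → 94): value 94
event 11 — op5's response, time 11 — after it, nothing linearizes
include/drop combinations of the 1 pending operation (op6) were all tried; none helps
one such order, op1, op2, op3, op4, op5 (pending dropped), breaks at step 4 where op4 r() → 94 is illegal
one such order, op1, op2, op3, op5, op4 (pending dropped), breaks at step 4 where op5 r() → 59 is illegal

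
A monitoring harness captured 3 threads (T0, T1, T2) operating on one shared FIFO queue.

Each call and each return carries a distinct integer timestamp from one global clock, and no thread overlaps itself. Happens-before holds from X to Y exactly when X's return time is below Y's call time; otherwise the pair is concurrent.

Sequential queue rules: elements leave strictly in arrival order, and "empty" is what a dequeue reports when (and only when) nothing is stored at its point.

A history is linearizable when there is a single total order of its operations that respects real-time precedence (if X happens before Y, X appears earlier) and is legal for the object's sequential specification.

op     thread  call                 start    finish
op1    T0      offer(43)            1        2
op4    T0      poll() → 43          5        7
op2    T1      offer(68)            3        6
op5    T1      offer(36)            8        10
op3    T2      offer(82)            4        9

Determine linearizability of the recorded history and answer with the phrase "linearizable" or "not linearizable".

witness order: op1, op2, op3, op4, op5
1. op1 offer(43), leaving queue <43>
2. op2 offer(68), leaving queue <43,68>
3. op3 offer(82), leaving queue <43,68,82>
4. op4 poll() → 43, leaving queue <68,82>
5. op5 offer(36), leaving queue <68,82,36>

linearizable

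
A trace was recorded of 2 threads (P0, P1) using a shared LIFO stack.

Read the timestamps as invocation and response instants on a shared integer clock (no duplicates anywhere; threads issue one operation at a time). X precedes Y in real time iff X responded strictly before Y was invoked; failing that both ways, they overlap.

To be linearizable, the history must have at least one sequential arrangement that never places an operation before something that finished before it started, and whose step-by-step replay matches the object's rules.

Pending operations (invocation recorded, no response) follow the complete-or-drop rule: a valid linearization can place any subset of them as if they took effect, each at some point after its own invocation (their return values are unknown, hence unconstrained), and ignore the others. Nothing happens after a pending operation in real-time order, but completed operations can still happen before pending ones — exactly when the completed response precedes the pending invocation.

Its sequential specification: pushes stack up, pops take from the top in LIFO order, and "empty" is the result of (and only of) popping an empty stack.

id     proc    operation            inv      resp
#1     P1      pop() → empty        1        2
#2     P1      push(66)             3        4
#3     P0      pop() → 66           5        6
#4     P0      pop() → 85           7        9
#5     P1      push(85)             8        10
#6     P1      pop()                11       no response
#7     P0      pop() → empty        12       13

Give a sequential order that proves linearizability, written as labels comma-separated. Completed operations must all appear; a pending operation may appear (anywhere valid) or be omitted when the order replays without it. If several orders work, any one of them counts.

1. #1 pop() → empty, leaving stack <>
2. #2 push(66), leaving stack <66>
3. #3 pop() → 66, leaving stack <>
4. #5 push(85), leaving stack <85>
5. #4 pop() → 85, leaving stack <>
6. #6 pop() (pending, included), leaving stack <>
7. #7 pop() → empty, leaving stack <>

#1, #2, #3, #5, #4, #6, #7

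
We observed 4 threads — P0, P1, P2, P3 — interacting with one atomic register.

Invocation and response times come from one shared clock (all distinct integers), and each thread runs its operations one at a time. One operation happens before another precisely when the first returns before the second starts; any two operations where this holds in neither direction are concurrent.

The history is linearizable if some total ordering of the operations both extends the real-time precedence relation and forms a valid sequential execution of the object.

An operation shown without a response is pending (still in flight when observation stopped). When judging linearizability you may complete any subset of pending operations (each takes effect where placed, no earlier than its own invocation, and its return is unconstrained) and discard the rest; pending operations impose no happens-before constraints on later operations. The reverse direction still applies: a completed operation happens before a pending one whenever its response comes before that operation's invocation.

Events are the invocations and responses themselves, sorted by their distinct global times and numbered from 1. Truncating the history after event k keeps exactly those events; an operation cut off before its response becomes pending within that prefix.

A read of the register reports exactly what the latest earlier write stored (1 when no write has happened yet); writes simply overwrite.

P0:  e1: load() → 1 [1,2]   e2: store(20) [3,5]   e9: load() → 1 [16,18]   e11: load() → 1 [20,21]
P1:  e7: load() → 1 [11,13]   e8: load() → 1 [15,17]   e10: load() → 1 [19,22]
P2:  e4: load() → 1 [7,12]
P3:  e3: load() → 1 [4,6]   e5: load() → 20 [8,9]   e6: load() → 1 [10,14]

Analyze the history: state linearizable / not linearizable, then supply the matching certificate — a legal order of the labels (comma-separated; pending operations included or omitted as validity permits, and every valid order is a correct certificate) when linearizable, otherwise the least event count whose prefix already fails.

not linearizable — minimal violating prefix: 12 events

events 1..11 are fine; event 12 — the response of e4 at time 12 — makes the prefix non-linearizable
checked exhaustively: 4 real-time-consistent orders of 5 completed operations, zero legal atomic register replays
completion choices over the 2 pending operations (e6, e7) were checked; none helps
one such order, e1, e2, e3, e4, e5 (pending dropped), breaks at step 3 where e3 load() → 1 is illegal
one such order, e1, e2, e3, e5, e4 (pending dropped), breaks at step 3 where e3 load() → 1 is illegal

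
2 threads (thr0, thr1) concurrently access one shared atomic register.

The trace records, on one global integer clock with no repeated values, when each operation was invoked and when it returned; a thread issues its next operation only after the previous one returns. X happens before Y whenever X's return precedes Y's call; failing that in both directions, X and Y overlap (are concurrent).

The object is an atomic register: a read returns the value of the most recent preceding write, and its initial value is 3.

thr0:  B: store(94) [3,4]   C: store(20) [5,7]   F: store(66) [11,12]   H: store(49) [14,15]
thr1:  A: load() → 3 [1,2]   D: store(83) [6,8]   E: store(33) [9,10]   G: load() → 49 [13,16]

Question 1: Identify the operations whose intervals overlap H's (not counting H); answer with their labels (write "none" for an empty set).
G

overlap test against H [14,15]: concurrent iff the interval meets 14..15
A [1,2]: before
B [3,4]: before
C [5,7]: before
D [6,8]: before
E [9,10]: before
F [11,12]: before
G [13,16]: concurrent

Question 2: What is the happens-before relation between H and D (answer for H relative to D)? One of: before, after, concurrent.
after

H spans [14,15], D spans [6,8]
resp(D)=8 < inv(H)=14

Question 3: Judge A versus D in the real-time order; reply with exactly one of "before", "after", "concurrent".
before

A spans [1,2], D spans [6,8]
resp(A)=2 < inv(D)=6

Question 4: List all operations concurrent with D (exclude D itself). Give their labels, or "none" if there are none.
C

concurrent with D ([6,8]): every op whose interval crosses 6..8
A [1,2]: before
B [3,4]: before
C [5,7]: concurrent
E [9,10]: after
F [11,12]: after
G [13,16]: after
H [14,15]: after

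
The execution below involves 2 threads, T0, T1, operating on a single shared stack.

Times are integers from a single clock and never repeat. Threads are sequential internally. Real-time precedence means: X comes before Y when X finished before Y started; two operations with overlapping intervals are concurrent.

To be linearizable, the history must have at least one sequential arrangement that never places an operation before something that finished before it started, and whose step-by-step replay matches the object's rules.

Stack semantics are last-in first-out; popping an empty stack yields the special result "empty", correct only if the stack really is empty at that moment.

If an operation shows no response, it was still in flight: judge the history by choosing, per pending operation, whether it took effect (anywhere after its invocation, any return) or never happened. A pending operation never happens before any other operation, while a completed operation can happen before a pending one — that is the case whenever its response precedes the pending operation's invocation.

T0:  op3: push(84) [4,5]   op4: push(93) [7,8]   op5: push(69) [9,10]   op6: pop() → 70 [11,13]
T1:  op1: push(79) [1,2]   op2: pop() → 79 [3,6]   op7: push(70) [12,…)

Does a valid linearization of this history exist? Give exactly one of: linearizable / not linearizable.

one valid linearization: op1, op2, op3, op4, op5, op7, op6
step 1: op1 push(79) — stack <79>
step 2: op2 pop() → 79 — stack <>
step 3: op3 push(84) — stack <84>
step 4: op4 push(93) — stack <84,93>
step 5: op5 push(69) — stack <84,93,69>
step 6: op7 push(70) (pending, included) — stack <84,93,69,70>
step 7: op6 pop() → 70 — stack <84,93,69>

linearizable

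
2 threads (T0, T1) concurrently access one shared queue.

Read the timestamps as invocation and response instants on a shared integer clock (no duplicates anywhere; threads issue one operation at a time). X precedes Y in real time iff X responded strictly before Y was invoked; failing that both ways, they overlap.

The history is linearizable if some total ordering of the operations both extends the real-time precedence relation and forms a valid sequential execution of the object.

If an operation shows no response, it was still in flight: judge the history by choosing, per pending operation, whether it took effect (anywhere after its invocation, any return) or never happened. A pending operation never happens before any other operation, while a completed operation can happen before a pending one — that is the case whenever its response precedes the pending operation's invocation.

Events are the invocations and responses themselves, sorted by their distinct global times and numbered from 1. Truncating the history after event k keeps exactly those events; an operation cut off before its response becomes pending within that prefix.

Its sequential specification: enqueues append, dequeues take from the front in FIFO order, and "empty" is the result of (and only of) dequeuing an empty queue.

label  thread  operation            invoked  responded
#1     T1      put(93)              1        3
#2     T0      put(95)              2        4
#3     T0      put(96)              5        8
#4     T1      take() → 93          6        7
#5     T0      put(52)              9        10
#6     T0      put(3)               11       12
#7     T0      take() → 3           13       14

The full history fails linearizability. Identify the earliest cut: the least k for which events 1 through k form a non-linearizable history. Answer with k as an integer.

a valid linearization of events 1..13 exists, for instance #1, #2, #3, #4, #5, #6:
1. #1 put(93), leaving queue <93>
2. #2 put(95), leaving queue <93,95>
3. #3 put(96), leaving queue <93,95,96>
4. #4 take() → 93, leaving queue <95,96>
5. #5 put(52), leaving queue <95,96,52>
6. #6 put(3), leaving queue <95,96,52,3>
adding event 14 (#7 responds at 14) leaves no legal real-time order
sample order #1, #2, #3, #4, #5, #6, #7 stalls at step 7 — #7 take() → 3 has no legal effect
sample order #1, #2, #4, #3, #5, #6, #7 stalls at step 7 — #7 take() → 3 has no legal effect

14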